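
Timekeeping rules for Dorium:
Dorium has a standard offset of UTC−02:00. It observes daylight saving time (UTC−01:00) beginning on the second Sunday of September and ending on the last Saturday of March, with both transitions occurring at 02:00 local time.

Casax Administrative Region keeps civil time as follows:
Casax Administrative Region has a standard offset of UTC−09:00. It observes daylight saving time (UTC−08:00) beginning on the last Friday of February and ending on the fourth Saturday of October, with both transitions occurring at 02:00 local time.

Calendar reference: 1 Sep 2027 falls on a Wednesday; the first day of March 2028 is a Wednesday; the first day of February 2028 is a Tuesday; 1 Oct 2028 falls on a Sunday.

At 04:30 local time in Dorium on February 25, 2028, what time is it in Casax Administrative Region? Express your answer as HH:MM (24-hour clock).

20:30

1 September 2027 is a Wednesday, so the first Sunday is September 5 and the second is September 12.
1 March 2028 is a Wednesday, so Saturdays fall on 4, 11, 18, 25; the last is March 25.
February 25, 2028 falls between 12 September 2027 and 25 March 2028, so daylight saving is in effect and Dorium is at UTC−01:00.
04:30 Dorium + 1h = 05:30 UTC.
1 February 2028 is a Tuesday, so Fridays fall on 4, 11, 18, 25; the last is February 25.
1 October 2028 is a Sunday, so the first Saturday is October 7 and the fourth is October 28.
At the standard offset (UTC−09:00), 05:30 UTC − 9h = 20:30 Casax Administrative Region standard time (rolling into the previous day, 24 February 2028).
Daylight saving runs 25 February – 28 October; the standard-time date in Casax Administrative Region, February 24, 2028, is outside that window, so Casax Administrative Region is on standard time at UTC−09:00.
05:30 UTC − 9h = 20:30 Casax Administrative Region (rolling into the previous day, 24 February 2028).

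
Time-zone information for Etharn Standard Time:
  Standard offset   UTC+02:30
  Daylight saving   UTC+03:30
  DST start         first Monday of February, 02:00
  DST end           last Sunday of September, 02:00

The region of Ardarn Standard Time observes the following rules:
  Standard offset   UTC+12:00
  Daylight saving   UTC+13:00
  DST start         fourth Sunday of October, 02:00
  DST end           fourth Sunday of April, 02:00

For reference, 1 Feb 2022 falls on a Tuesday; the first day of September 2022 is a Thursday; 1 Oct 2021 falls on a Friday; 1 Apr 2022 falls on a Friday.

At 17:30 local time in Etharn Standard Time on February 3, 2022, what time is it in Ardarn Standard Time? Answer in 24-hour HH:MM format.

1 February 2022 is a Tuesday, so the first Monday is February 7.
1 September 2022 is a Thursday, so Sundays fall on 4, 11, 18, 25; the last is September 25.
Daylight saving runs 7 February – 25 September; February 3, 2022 is outside that window, so Etharn Standard Time is on standard time at UTC+02:30.
17:30 Etharn Standard Time − 2h30m = 15:00 UTC.
1 October 2021 is a Friday, so the first Sunday is October 3 and the fourth is October 24.
1 April 2022 is a Friday, so the first Sunday is April 3 and the fourth is April 24.
At the standard offset (UTC+12:00), 15:00 UTC + 12h = 03:00 Ardarn Standard Time standard time (rolling into the next day, 4 February 2022).
The standard-time date in Ardarn Standard Time, February 4, 2022, lies within the daylight-saving period (24 October 2021 – 24 April 2022), so Ardarn Standard Time is on daylight time, UTC+13:00.
15:00 UTC + 13h = 04:00 Ardarn Standard Time (rolling into the next day, 4 February 2022).

04:00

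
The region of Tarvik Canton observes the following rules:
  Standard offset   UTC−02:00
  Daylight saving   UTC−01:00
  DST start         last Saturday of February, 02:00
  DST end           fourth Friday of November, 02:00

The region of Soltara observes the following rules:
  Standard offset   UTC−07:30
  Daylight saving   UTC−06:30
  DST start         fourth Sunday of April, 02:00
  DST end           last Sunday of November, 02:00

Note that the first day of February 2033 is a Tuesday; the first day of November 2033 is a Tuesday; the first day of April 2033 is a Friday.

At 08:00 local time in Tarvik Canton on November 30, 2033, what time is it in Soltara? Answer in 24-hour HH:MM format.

1 February 2033 is a Tuesday, so Saturdays fall on 5, 12, 19, 26; the last is February 26.
1 November 2033 is a Tuesday, so the first Friday is November 4 and the fourth is November 25.
November 30, 2033 does not fall between 26 February and 25 November, so daylight saving is not in effect and Tarvik Canton is at UTC−02:00.
08:00 Tarvik Canton + 2h = 10:00 UTC.
1 April 2033 is a Friday, so the first Sunday is April 3 and the fourth is April 24.
1 November 2033 is a Tuesday, so Sundays fall on 6, 13, 20, 27; the last is November 27.
At the standard offset (UTC−07:30), 10:00 UTC − 7h30m = 02:30 Soltara standard time.
Daylight saving runs 24 April – 27 November; the standard-time date in Soltara, November 30, 2033, is outside that window, so Soltara is on standard time at UTC−07:30.
10:00 UTC − 7h30m = 02:30 Soltara.

02:30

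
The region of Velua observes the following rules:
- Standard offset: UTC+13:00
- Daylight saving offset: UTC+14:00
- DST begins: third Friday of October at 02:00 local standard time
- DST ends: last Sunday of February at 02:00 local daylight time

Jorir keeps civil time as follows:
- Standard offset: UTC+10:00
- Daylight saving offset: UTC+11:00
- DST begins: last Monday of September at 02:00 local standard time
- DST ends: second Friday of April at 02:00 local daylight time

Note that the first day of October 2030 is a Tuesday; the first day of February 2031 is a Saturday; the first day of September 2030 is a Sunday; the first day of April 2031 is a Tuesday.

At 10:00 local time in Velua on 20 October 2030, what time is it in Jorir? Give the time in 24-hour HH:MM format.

1 October 2030 is a Tuesday, so the first Friday is October 4 and the third is October 18.
1 February 2031 is a Saturday, so Sundays fall on 2, 9, 16, 23; the last is February 23.
20 October 2030 falls between 18 October 2030 and 23 February 2031, so daylight saving is in effect and Velua is at UTC+14:00.
10:00 Velua − 14h = 20:00 UTC (rolling into the previous day, 19 October 2030).
1 September 2030 is a Sunday, so Mondays fall on 2, 9, 16, 23, 30; the last is September 30.
1 April 2031 is a Tuesday, so the first Friday is April 4 and the second is April 11.
At the standard offset (UTC+10:00), 20:00 UTC + 10h = 06:00 Jorir standard time (rolling into the next day, 20 October 2030).
The standard-time date in Jorir, 20 October 2030, lies within the daylight-saving period (30 September 2030 – 11 April 2031), so Jorir is on daylight time, UTC+11:00.
20:00 UTC + 11h = 07:00 Jorir (rolling into the next day, 20 October 2030).

07:00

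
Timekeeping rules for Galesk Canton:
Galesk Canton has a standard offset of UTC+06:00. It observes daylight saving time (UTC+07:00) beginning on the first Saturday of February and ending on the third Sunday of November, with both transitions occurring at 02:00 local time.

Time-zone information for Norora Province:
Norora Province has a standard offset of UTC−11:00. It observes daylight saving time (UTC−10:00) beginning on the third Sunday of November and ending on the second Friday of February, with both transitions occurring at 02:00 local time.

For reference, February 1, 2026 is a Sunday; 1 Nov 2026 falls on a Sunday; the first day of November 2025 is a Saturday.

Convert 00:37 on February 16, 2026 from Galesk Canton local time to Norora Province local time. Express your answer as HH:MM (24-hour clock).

06:37

1 February 2026 is a Sunday, so the first Saturday is February 7.
1 November 2026 is a Sunday, so the first Sunday is November 1 and the third is November 15.
Daylight saving runs 7 February – 15 November; February 16, 2026 is inside that window, so Galesk Canton is at UTC+07:00.
00:37 Galesk Canton − 7h = 17:37 UTC (rolling into the previous day, 15 February 2026).
1 November 2025 is a Saturday, so the first Sunday is November 2 and the third is November 16.
1 February 2026 is a Sunday, so the first Friday is February 6 and the second is February 13.
At the standard offset (UTC−11:00), 17:37 UTC − 11h = 06:37 Norora Province standard time.
The standard-time date in Norora Province, February 15, 2026, does not fall between 16 November 2025 and 13 February 2026, so daylight saving is not in effect and Norora Province is at UTC−11:00.
17:37 UTC − 11h = 06:37 Norora Province.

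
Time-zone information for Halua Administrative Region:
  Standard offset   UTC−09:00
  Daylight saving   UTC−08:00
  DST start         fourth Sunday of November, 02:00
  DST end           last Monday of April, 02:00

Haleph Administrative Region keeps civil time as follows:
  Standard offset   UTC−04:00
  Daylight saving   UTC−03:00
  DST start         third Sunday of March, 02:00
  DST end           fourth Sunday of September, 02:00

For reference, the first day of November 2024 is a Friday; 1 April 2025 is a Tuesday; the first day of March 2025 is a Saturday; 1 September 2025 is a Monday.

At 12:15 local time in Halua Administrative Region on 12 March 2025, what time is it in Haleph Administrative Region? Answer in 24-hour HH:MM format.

16:15

1 November 2024 is a Friday, so the first Sunday is November 3 and the fourth is November 24.
1 April 2025 is a Tuesday, so Mondays fall on 7, 14, 21, 28; the last is April 28.
12 March 2025 lies within the daylight-saving period (24 November 2024 – 28 April 2025), so Halua Administrative Region is on daylight time, UTC−08:00.
12:15 Halua Administrative Region + 8h = 20:15 UTC.
1 March 2025 is a Saturday, so the first Sunday is March 2 and the third is March 16.
1 September 2025 is a Monday, so the first Sunday is September 7 and the fourth is September 28.
At the standard offset (UTC−04:00), 20:15 UTC − 4h = 16:15 Haleph Administrative Region standard time.
The standard-time date in Haleph Administrative Region, 12 March 2025, is outside the daylight-saving period (16 March – 28 September), so Haleph Administrative Region is on standard time, UTC−04:00.
20:15 UTC − 4h = 16:15 Haleph Administrative Region.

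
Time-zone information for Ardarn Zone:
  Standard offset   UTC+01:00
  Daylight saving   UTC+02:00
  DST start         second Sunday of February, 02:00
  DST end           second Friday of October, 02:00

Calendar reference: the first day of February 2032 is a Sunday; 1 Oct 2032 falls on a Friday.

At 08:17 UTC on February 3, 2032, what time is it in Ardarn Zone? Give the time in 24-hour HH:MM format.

1 February 2032 is a Sunday, so the first Sunday is February 1 and the second is February 8.
1 October 2032 is a Friday, so the first Friday is October 1 and the second is October 8.
At the standard offset (UTC+01:00), 08:17 UTC + 1h = 09:17 Ardarn Zone standard time.
Daylight saving runs 8 February – 8 October; the standard-time date in Ardarn Zone, February 3, 2032, is outside that window, so Ardarn Zone is on standard time at UTC+01:00.
08:17 UTC + 1h = 09:17 local.

09:17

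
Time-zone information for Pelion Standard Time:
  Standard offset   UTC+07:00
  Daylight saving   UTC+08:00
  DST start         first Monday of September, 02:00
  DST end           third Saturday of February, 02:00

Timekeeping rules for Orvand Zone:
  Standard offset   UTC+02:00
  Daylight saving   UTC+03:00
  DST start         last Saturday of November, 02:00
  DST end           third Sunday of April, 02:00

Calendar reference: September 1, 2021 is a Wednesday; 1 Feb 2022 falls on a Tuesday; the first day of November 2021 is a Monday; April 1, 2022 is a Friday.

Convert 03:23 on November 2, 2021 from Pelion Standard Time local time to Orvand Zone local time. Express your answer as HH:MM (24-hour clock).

21:23

1 September 2021 is a Wednesday, so the first Monday is September 6.
1 February 2022 is a Tuesday, so the first Saturday is February 5 and the third is February 19.
November 2, 2021 falls between 6 September 2021 and 19 February 2022, so daylight saving is in effect and Pelion Standard Time is at UTC+08:00.
03:23 Pelion Standard Time − 8h = 19:23 UTC (rolling into the previous day, 1 November 2021).
1 November 2021 is a Monday, so Saturdays fall on 6, 13, 20, 27; the last is November 27.
1 April 2022 is a Friday, so the first Sunday is April 3 and the third is April 17.
At the standard offset (UTC+02:00), 19:23 UTC + 2h = 21:23 Orvand Zone standard time.
The standard-time date in Orvand Zone, November 1, 2021, is outside the daylight-saving period (27 November 2021 – 17 April 2022), so Orvand Zone is on standard time, UTC+02:00.
19:23 UTC + 2h = 21:23 Orvand Zone.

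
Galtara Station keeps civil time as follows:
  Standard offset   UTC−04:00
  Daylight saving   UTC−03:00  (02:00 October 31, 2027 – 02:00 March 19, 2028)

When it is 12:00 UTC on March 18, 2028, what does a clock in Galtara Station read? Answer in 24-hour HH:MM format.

At the standard offset (UTC−04:00), 12:00 UTC − 4h = 08:00 Galtara Station standard time.
Daylight saving runs 31 October 2027 – 19 March 2028; the standard-time date in Galtara Station, March 18, 2028, is inside that window, so Galtara Station is at UTC−03:00.
12:00 UTC − 3h = 09:00 local.

09:00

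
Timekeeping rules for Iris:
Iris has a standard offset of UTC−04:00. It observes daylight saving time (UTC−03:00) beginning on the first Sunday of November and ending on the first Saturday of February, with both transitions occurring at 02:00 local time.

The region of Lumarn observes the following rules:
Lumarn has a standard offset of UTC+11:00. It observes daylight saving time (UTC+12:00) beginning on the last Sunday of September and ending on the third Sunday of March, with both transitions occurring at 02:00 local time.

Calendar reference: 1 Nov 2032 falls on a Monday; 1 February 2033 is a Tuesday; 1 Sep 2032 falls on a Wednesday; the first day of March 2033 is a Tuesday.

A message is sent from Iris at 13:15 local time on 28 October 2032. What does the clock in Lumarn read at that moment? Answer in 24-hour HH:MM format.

05:15

1 November 2032 is a Monday, so the first Sunday is November 7.
1 February 2033 is a Tuesday, so the first Saturday is February 5.
Daylight saving runs 7 November 2032 – 5 February 2033; 28 October 2032 is outside that window, so Iris is on standard time at UTC−04:00.
13:15 Iris + 4h = 17:15 UTC.
1 September 2032 is a Wednesday, so Sundays fall on 5, 12, 19, 26; the last is September 26.
1 March 2033 is a Tuesday, so the first Sunday is March 6 and the third is March 20.
At the standard offset (UTC+11:00), 17:15 UTC + 11h = 04:15 Lumarn standard time (rolling into the next day, 29 October 2032).
The standard-time date in Lumarn, 29 October 2032, lies within the daylight-saving period (26 September 2032 – 20 March 2033), so Lumarn is on daylight time, UTC+12:00.
17:15 UTC + 12h = 05:15 Lumarn (rolling into the next day, 29 October 2032).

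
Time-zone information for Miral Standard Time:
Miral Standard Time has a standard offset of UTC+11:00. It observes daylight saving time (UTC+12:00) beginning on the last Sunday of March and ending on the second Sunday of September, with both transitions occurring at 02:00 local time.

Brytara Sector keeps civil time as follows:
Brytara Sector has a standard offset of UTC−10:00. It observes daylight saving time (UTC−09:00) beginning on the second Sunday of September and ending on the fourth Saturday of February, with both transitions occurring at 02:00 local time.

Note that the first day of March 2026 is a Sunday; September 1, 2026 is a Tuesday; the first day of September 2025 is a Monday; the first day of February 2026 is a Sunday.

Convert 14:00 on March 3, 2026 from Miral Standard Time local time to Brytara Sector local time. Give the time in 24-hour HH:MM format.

17:00

1 March 2026 is a Sunday, so Sundays fall on 1, 8, 15, 22, 29; the last is March 29.
1 September 2026 is a Tuesday, so the first Sunday is September 6 and the second is September 13.
March 3, 2026 does not fall between 29 March and 13 September, so daylight saving is not in effect and Miral Standard Time is at UTC+11:00.
14:00 Miral Standard Time − 11h = 03:00 UTC.
1 September 2025 is a Monday, so the first Sunday is September 7 and the second is September 14.
1 February 2026 is a Sunday, so the first Saturday is February 7 and the fourth is February 28.
At the standard offset (UTC−10:00), 03:00 UTC − 10h = 17:00 Brytara Sector standard time (rolling into the previous day, 2 March 2026).
The standard-time date in Brytara Sector, March 2, 2026, is outside the daylight-saving period (14 September 2025 – 28 February 2026), so Brytara Sector is on standard time, UTC−10:00.
03:00 UTC − 10h = 17:00 Brytara Sector (rolling into the previous day, 2 March 2026).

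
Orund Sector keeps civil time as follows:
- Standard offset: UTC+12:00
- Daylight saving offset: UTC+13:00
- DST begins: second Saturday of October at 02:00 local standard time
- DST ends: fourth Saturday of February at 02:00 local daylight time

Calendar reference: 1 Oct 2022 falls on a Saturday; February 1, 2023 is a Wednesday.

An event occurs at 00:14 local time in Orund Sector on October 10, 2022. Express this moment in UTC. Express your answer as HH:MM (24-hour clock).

1 October 2022 is a Saturday, so the first Saturday is October 1 and the second is October 8.
1 February 2023 is a Wednesday, so the first Saturday is February 4 and the fourth is February 25.
October 10, 2022 lies within the daylight-saving period (8 October 2022 – 25 February 2023), so Orund Sector is on daylight time, UTC+13:00.
00:14 local − 13h = 11:14 UTC (rolling into the previous day, 9 October 2022).

11:14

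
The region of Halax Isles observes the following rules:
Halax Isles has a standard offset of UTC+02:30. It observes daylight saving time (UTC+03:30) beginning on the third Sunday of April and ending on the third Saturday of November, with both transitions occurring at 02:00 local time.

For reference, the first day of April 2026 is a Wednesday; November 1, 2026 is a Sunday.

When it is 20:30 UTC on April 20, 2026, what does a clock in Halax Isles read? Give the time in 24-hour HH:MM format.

00:00

1 April 2026 is a Wednesday, so the first Sunday is April 5 and the third is April 19.
1 November 2026 is a Sunday, so the first Saturday is November 7 and the third is November 21.
At the standard offset (UTC+02:30), 20:30 UTC + 2h30m = 23:00 Halax Isles standard time.
The standard-time date in Halax Isles, April 20, 2026, lies within the daylight-saving period (19 April – 21 November), so Halax Isles is on daylight time, UTC+03:30.
20:30 UTC + 3h30m = 00:00 local (rolling into the next day, 21 April 2026).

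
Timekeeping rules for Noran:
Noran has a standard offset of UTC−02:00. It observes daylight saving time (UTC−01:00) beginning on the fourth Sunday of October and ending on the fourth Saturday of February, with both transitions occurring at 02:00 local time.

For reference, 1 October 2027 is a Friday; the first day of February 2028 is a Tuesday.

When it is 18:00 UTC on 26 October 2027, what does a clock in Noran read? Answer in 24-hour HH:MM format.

17:00

1 October 2027 is a Friday, so the first Sunday is October 3 and the fourth is October 24.
1 February 2028 is a Tuesday, so the first Saturday is February 5 and the fourth is February 26.
At the standard offset (UTC−02:00), 18:00 UTC − 2h = 16:00 Noran standard time.
Daylight saving runs 24 October 2027 – 26 February 2028; the standard-time date in Noran, 26 October 2027, is inside that window, so Noran is at UTC−01:00.
18:00 UTC − 1h = 17:00 local.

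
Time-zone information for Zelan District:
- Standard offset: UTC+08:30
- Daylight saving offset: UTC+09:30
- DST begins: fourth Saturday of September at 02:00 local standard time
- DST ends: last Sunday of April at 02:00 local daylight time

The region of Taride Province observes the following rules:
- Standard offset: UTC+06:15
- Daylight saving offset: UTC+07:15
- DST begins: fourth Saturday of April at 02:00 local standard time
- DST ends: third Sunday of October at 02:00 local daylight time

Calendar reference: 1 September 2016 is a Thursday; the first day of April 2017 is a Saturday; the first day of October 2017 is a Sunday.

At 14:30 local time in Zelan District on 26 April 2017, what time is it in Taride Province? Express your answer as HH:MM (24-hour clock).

1 September 2016 is a Thursday, so the first Saturday is September 3 and the fourth is September 24.
1 April 2017 is a Saturday, so Sundays fall on 2, 9, 16, 23, 30; the last is April 30.
26 April 2017 falls between 24 September 2016 and 30 April 2017, so daylight saving is in effect and Zelan District is at UTC+09:30.
14:30 Zelan District − 9h30m = 05:00 UTC.
1 April 2017 is a Saturday, so the first Saturday is April 1 and the fourth is April 22.
1 October 2017 is a Sunday, so the first Sunday is October 1 and the third is October 15.
At the standard offset (UTC+06:15), 05:00 UTC + 6h15m = 11:15 Taride Province standard time.
The standard-time date in Taride Province, 26 April 2017, falls between 22 April and 15 October, so daylight saving is in effect and Taride Province is at UTC+07:15.
05:00 UTC + 7h15m = 12:15 Taride Province.

12:15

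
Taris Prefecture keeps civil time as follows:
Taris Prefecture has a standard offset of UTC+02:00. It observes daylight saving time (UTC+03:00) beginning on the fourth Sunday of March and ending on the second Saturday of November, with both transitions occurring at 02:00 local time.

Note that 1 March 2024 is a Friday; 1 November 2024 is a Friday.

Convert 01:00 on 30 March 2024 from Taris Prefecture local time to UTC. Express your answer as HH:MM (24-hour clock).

1 March 2024 is a Friday, so the first Sunday is March 3 and the fourth is March 24.
1 November 2024 is a Friday, so the first Saturday is November 2 and the second is November 9.
30 March 2024 lies within the daylight-saving period (24 March – 9 November), so Taris Prefecture is on daylight time, UTC+03:00.
01:00 local − 3h = 22:00 UTC (rolling into the previous day, 29 March 2024).

22:00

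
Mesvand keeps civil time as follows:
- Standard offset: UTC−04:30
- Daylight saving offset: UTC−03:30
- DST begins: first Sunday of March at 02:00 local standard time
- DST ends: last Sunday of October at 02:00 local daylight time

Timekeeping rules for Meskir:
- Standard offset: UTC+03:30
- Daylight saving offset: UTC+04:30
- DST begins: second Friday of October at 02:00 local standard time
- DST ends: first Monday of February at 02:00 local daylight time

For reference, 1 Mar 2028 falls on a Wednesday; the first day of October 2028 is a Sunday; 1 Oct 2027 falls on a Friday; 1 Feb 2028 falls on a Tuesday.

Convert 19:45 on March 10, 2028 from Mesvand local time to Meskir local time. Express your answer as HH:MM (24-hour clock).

02:45

1 March 2028 is a Wednesday, so the first Sunday is March 5.
1 October 2028 is a Sunday, so Sundays fall on 1, 8, 15, 22, 29; the last is October 29.
March 10, 2028 lies within the daylight-saving period (5 March – 29 October), so Mesvand is on daylight time, UTC−03:30.
19:45 Mesvand + 3h30m = 23:15 UTC.
1 October 2027 is a Friday, so the first Friday is October 1 and the second is October 8.
1 February 2028 is a Tuesday, so the first Monday is February 7.
At the standard offset (UTC+03:30), 23:15 UTC + 3h30m = 02:45 Meskir standard time (rolling into the next day, 11 March 2028).
The standard-time date in Meskir, March 11, 2028, does not fall between 8 October 2027 and 7 February 2028, so daylight saving is not in effect and Meskir is at UTC+03:30.
23:15 UTC + 3h30m = 02:45 Meskir (rolling into the next day, 11 March 2028).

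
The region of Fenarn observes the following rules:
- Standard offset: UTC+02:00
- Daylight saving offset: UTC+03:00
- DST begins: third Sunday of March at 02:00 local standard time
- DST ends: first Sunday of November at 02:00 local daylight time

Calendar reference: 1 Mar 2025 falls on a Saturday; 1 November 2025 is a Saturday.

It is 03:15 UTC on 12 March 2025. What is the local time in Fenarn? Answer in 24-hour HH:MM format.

1 March 2025 is a Saturday, so the first Sunday is March 2 and the third is March 16.
1 November 2025 is a Saturday, so the first Sunday is November 2.
At the standard offset (UTC+02:00), 03:15 UTC + 2h = 05:15 Fenarn standard time.
The standard-time date in Fenarn, 12 March 2025, is outside the daylight-saving period (16 March – 2 November), so Fenarn is on standard time, UTC+02:00.
03:15 UTC + 2h = 05:15 local.

05:15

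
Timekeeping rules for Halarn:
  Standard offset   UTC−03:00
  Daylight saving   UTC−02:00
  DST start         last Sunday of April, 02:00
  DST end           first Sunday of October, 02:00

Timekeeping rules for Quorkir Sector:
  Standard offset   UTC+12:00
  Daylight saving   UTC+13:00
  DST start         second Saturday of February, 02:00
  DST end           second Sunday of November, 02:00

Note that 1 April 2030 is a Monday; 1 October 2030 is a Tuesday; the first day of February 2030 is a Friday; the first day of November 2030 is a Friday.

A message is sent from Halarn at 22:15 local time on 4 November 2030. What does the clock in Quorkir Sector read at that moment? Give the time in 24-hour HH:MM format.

14:15

1 April 2030 is a Monday, so Sundays fall on 7, 14, 21, 28; the last is April 28.
1 October 2030 is a Tuesday, so the first Sunday is October 6.
Daylight saving runs 28 April – 6 October; 4 November 2030 is outside that window, so Halarn is on standard time at UTC−03:00.
22:15 Halarn + 3h = 01:15 UTC (rolling into the next day, 5 November 2030).
1 February 2030 is a Friday, so the first Saturday is February 2 and the second is February 9.
1 November 2030 is a Friday, so the first Sunday is November 3 and the second is November 10.
At the standard offset (UTC+12:00), 01:15 UTC + 12h = 13:15 Quorkir Sector standard time.
Daylight saving runs 9 February – 10 November; the standard-time date in Quorkir Sector, 5 November 2030, is inside that window, so Quorkir Sector is at UTC+13:00.
01:15 UTC + 13h = 14:15 Quorkir Sector.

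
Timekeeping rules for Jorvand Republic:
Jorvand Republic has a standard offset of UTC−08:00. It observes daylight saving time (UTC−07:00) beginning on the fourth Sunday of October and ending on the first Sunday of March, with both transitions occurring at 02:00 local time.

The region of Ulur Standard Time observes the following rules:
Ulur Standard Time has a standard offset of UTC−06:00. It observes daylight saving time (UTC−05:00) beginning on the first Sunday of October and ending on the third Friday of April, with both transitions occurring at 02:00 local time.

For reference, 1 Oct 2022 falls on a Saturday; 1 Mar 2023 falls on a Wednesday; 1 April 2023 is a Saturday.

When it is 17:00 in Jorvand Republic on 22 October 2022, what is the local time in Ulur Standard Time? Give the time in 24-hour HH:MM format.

20:00

1 October 2022 is a Saturday, so the first Sunday is October 2 and the fourth is October 23.
1 March 2023 is a Wednesday, so the first Sunday is March 5.
Daylight saving runs 23 October 2022 – 5 March 2023; 22 October 2022 is outside that window, so Jorvand Republic is on standard time at UTC−08:00.
17:00 Jorvand Republic + 8h = 01:00 UTC (rolling into the next day, 23 October 2022).
1 October 2022 is a Saturday, so the first Sunday is October 2.
1 April 2023 is a Saturday, so the first Friday is April 7 and the third is April 21.
At the standard offset (UTC−06:00), 01:00 UTC − 6h = 19:00 Ulur Standard Time standard time (rolling into the previous day, 22 October 2022).
Daylight saving runs 2 October 2022 – 21 April 2023; the standard-time date in Ulur Standard Time, 22 October 2022, is inside that window, so Ulur Standard Time is at UTC−05:00.
01:00 UTC − 5h = 20:00 Ulur Standard Time (rolling into the previous day, 22 October 2022).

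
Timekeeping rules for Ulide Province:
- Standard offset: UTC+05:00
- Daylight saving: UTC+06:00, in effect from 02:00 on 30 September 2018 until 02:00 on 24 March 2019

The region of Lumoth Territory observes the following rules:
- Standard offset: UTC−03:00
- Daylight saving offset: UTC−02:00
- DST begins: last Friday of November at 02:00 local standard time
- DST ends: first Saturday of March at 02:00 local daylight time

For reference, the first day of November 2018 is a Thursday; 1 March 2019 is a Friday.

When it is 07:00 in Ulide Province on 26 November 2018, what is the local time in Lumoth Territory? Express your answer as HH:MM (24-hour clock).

22:00

26 November 2018 lies within the daylight-saving period (30 September 2018 – 24 March 2019), so Ulide Province is on daylight time, UTC+06:00.
07:00 Ulide Province − 6h = 01:00 UTC.
1 November 2018 is a Thursday, so Fridays fall on 2, 9, 16, 23, 30; the last is November 30.
1 March 2019 is a Friday, so the first Saturday is March 2.
At the standard offset (UTC−03:00), 01:00 UTC − 3h = 22:00 Lumoth Territory standard time (rolling into the previous day, 25 November 2018).
The standard-time date in Lumoth Territory, 25 November 2018, is outside the daylight-saving period (30 November 2018 – 2 March 2019), so Lumoth Territory is on standard time, UTC−03:00.
01:00 UTC − 3h = 22:00 Lumoth Territory (rolling into the previous day, 25 November 2018).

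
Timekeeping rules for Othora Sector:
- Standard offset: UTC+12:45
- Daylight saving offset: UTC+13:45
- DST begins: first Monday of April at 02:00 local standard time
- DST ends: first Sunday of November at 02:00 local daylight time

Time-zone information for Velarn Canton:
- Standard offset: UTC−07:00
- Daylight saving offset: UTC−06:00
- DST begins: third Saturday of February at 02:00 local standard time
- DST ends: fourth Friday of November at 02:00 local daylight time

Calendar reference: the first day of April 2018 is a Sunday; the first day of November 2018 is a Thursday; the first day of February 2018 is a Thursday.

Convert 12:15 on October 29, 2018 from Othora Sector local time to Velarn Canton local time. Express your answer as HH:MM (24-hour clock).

1 April 2018 is a Sunday, so the first Monday is April 2.
1 November 2018 is a Thursday, so the first Sunday is November 4.
Daylight saving runs 2 April – 4 November; October 29, 2018 is inside that window, so Othora Sector is at UTC+13:45.
12:15 Othora Sector − 13h45m = 22:30 UTC (rolling into the previous day, 28 October 2018).
1 February 2018 is a Thursday, so the first Saturday is February 3 and the third is February 17.
1 November 2018 is a Thursday, so the first Friday is November 2 and the fourth is November 23.
At the standard offset (UTC−07:00), 22:30 UTC − 7h = 15:30 Velarn Canton standard time.
The standard-time date in Velarn Canton, October 28, 2018, falls between 17 February and 23 November, so daylight saving is in effect and Velarn Canton is at UTC−06:00.
22:30 UTC − 6h = 16:30 Velarn Canton.

16:30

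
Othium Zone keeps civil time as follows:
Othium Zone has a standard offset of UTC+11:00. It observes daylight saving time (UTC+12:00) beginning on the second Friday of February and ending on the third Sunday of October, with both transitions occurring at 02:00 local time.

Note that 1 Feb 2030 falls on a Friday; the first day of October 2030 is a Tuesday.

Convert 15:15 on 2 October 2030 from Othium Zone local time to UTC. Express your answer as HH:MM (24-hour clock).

03:15

1 February 2030 is a Friday, so the first Friday is February 1 and the second is February 8.
1 October 2030 is a Tuesday, so the first Sunday is October 6 and the third is October 20.
2 October 2030 lies within the daylight-saving period (8 February – 20 October), so Othium Zone is on daylight time, UTC+12:00.
15:15 local − 12h = 03:15 UTC.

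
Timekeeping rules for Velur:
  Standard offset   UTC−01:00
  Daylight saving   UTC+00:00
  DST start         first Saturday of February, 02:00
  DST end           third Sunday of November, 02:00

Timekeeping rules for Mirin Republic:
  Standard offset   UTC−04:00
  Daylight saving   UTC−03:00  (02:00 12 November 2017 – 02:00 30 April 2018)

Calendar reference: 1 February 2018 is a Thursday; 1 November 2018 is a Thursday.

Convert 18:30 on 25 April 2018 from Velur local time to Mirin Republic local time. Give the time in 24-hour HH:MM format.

1 February 2018 is a Thursday, so the first Saturday is February 3.
1 November 2018 is a Thursday, so the first Sunday is November 4 and the third is November 18.
25 April 2018 lies within the daylight-saving period (3 February – 18 November), so Velur is on daylight time, UTC+00:00.
18:30 Velur − 0h = 18:30 UTC.
At the standard offset (UTC−04:00), 18:30 UTC − 4h = 14:30 Mirin Republic standard time.
Daylight saving runs 12 November 2017 – 30 April 2018; the standard-time date in Mirin Republic, 25 April 2018, is inside that window, so Mirin Republic is at UTC−03:00.
18:30 UTC − 3h = 15:30 Mirin Republic.

15:30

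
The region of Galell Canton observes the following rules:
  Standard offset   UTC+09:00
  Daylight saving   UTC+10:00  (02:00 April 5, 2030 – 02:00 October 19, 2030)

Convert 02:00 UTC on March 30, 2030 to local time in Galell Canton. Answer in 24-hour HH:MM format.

11:00

At the standard offset (UTC+09:00), 02:00 UTC + 9h = 11:00 Galell Canton standard time.
The standard-time date in Galell Canton, March 30, 2030, does not fall between 5 April and 19 October, so daylight saving is not in effect and Galell Canton is at UTC+09:00.
02:00 UTC + 9h = 11:00 local.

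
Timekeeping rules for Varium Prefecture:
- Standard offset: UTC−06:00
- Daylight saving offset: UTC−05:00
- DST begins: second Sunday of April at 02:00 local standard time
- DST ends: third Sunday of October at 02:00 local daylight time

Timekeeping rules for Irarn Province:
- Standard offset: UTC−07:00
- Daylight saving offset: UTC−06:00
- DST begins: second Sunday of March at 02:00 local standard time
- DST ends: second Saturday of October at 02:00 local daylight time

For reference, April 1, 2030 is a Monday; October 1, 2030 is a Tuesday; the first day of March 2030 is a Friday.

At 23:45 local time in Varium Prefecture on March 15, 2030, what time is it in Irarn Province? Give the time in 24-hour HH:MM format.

1 April 2030 is a Monday, so the first Sunday is April 7 and the second is April 14.
1 October 2030 is a Tuesday, so the first Sunday is October 6 and the third is October 20.
March 15, 2030 does not fall between 14 April and 20 October, so daylight saving is not in effect and Varium Prefecture is at UTC−06:00.
23:45 Varium Prefecture + 6h = 05:45 UTC (rolling into the next day, 16 March 2030).
1 March 2030 is a Friday, so the first Sunday is March 3 and the second is March 10.
1 October 2030 is a Tuesday, so the first Saturday is October 5 and the second is October 12.
At the standard offset (UTC−07:00), 05:45 UTC − 7h = 22:45 Irarn Province standard time (rolling into the previous day, 15 March 2030).
The standard-time date in Irarn Province, March 15, 2030, lies within the daylight-saving period (10 March – 12 October), so Irarn Province is on daylight time, UTC−06:00.
05:45 UTC − 6h = 23:45 Irarn Province (rolling into the previous day, 15 March 2030).

23:45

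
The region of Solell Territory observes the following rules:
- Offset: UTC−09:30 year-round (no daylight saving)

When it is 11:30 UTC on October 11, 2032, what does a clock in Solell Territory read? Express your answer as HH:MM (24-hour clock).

02:00

Solell Territory stays on UTC−09:30 all year.
11:30 UTC − 9h30m = 02:00 local.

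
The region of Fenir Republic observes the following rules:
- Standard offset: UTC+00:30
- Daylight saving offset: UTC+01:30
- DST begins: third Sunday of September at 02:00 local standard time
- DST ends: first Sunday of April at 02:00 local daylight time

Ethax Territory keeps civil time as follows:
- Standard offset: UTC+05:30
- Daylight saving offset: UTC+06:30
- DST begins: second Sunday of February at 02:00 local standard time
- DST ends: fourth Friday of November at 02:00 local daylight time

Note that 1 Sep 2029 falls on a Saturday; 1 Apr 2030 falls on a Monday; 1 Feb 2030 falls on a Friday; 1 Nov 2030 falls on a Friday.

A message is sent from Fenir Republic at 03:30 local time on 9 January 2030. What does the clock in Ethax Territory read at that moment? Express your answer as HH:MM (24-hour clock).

1 September 2029 is a Saturday, so the first Sunday is September 2 and the third is September 16.
1 April 2030 is a Monday, so the first Sunday is April 7.
9 January 2030 lies within the daylight-saving period (16 September 2029 – 7 April 2030), so Fenir Republic is on daylight time, UTC+01:30.
03:30 Fenir Republic − 1h30m = 02:00 UTC.
1 February 2030 is a Friday, so the first Sunday is February 3 and the second is February 10.
1 November 2030 is a Friday, so the first Friday is November 1 and the fourth is November 22.
At the standard offset (UTC+05:30), 02:00 UTC + 5h30m = 07:30 Ethax Territory standard time.
The standard-time date in Ethax Territory, 9 January 2030, does not fall between 10 February and 22 November, so daylight saving is not in effect and Ethax Territory is at UTC+05:30.
02:00 UTC + 5h30m = 07:30 Ethax Territory.

07:30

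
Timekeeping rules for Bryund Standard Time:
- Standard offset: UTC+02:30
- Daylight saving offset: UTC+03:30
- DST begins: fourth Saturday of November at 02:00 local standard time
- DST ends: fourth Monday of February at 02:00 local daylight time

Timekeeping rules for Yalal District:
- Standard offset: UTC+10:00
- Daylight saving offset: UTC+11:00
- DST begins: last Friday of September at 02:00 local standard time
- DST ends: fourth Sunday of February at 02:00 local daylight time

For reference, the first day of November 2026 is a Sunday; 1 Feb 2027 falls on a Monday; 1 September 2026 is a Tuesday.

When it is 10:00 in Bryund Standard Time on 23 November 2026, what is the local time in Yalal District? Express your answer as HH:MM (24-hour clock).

1 November 2026 is a Sunday, so the first Saturday is November 7 and the fourth is November 28.
1 February 2027 is a Monday, so the first Monday is February 1 and the fourth is February 22.
23 November 2026 does not fall between 28 November 2026 and 22 February 2027, so daylight saving is not in effect and Bryund Standard Time is at UTC+02:30.
10:00 Bryund Standard Time − 2h30m = 07:30 UTC.
1 September 2026 is a Tuesday, so Fridays fall on 4, 11, 18, 25; the last is September 25.
1 February 2027 is a Monday, so the first Sunday is February 7 and the fourth is February 28.
At the standard offset (UTC+10:00), 07:30 UTC + 10h = 17:30 Yalal District standard time.
The standard-time date in Yalal District, 23 November 2026, lies within the daylight-saving period (25 September 2026 – 28 February 2027), so Yalal District is on daylight time, UTC+11:00.
07:30 UTC + 11h = 18:30 Yalal District.

18:30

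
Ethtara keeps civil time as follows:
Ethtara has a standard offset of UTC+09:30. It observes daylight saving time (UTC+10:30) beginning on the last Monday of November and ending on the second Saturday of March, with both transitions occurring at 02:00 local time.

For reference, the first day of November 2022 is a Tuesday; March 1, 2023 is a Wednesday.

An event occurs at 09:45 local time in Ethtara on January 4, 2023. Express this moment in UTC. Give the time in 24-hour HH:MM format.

1 November 2022 is a Tuesday, so Mondays fall on 7, 14, 21, 28; the last is November 28.
1 March 2023 is a Wednesday, so the first Saturday is March 4 and the second is March 11.
January 4, 2023 lies within the daylight-saving period (28 November 2022 – 11 March 2023), so Ethtara is on daylight time, UTC+10:30.
09:45 local − 10h30m = 23:15 UTC (rolling into the previous day, 3 January 2023).

23:15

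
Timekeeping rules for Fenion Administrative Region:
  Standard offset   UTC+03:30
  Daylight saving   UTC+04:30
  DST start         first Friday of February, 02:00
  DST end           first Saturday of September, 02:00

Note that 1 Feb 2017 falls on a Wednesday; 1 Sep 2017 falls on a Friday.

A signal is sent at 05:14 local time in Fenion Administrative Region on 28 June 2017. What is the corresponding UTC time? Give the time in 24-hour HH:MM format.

1 February 2017 is a Wednesday, so the first Friday is February 3.
1 September 2017 is a Friday, so the first Saturday is September 2.
Daylight saving runs 3 February – 2 September; 28 June 2017 is inside that window, so Fenion Administrative Region is at UTC+04:30.
05:14 local − 4h30m = 00:44 UTC.

00:44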